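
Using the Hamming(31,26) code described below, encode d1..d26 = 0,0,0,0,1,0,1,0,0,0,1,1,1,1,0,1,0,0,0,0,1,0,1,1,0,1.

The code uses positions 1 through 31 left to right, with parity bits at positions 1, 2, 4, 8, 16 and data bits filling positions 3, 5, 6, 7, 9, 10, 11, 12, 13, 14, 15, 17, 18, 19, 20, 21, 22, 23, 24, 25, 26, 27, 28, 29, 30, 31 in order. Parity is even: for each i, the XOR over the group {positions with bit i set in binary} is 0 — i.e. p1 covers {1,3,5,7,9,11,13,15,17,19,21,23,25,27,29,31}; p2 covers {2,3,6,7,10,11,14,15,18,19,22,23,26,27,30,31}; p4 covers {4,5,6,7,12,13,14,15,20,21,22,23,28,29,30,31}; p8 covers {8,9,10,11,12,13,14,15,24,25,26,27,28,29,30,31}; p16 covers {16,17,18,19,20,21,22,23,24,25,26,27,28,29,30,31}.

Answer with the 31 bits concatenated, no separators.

Place data at non-parity positions: p1 p2 0 p4 0 0 0 p8 1 0 1 0 0 0 1 p16 1 1 1 0 1 0 0 0 0 1 0 1 1 0 1
p1 (pos 1,3,5,7,9,11,13,15,17,19,21,23,25,27,29,31): XOR of data positions = 0⊕0⊕0⊕1⊕1⊕0⊕1⊕1⊕1⊕1⊕0⊕0⊕0⊕1⊕1 = 0
p2 (pos 2,3,6,7,10,11,14,15,18,19,22,23,26,27,30,31): XOR of data positions = 0⊕0⊕0⊕0⊕1⊕0⊕1⊕1⊕1⊕0⊕0⊕1⊕0⊕0⊕1 = 0
p4 (pos 4,5,6,7,12,13,14,15,20,21,22,23,28,29,30,31): XOR of data positions = 0⊕0⊕0⊕0⊕0⊕0⊕1⊕0⊕1⊕0⊕0⊕1⊕1⊕0⊕1 = 1
p8 (pos 8,9,10,11,12,13,14,15,24,25,26,27,28,29,30,31): XOR of data positions = 1⊕0⊕1⊕0⊕0⊕0⊕1⊕0⊕0⊕1⊕0⊕1⊕1⊕0⊕1 = 1
p16 (pos 16,17,18,19,20,21,22,23,24,25,26,27,28,29,30,31): XOR of data positions = 1⊕1⊕1⊕0⊕1⊕0⊕0⊕0⊕0⊕1⊕0⊕1⊕1⊕0⊕1 = 0
Codeword: 0001000110100010111010000101101

0001000110100010111010000101101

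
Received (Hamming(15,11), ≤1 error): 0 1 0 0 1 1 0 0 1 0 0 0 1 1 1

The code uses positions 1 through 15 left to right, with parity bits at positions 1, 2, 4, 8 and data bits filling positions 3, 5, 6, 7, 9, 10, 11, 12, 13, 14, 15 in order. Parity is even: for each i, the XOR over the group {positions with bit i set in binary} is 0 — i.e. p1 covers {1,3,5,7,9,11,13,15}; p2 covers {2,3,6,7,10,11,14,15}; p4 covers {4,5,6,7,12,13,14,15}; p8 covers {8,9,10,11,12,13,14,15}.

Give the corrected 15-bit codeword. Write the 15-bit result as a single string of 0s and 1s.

010111001000111

s1 (pos 1,3,5,7,9,11,13,15): 0⊕0⊕1⊕0⊕1⊕0⊕1⊕1 = 0
s2 (pos 2,3,6,7,10,11,14,15): 1⊕0⊕1⊕0⊕0⊕0⊕1⊕1 = 0
s4 (pos 4,5,6,7,12,13,14,15): 0⊕1⊕1⊕0⊕0⊕1⊕1⊕1 = 1
s8 (pos 8,9,10,11,12,13,14,15): 0⊕1⊕0⊕0⊕0⊕1⊕1⊕1 = 0
Syndrome s8…s1 = 0100 → error at position 4.
Flip position 4: 010011001000111 → 010111001000111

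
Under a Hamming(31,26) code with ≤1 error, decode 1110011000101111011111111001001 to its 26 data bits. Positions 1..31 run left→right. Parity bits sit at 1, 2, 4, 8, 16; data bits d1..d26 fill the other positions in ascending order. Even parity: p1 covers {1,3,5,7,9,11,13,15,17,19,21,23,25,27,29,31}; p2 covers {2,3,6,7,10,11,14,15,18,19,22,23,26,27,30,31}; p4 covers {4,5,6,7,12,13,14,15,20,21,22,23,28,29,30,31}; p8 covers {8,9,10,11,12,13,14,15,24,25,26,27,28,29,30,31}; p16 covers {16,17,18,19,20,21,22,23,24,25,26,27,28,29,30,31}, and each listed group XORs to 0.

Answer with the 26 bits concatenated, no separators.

10110010111011101111001001

s1 (pos 1,3,5,7,9,11,13,15,17,19,21,23,25,27,29,31): 1⊕1⊕0⊕1⊕0⊕1⊕1⊕1⊕0⊕1⊕1⊕1⊕1⊕0⊕0⊕1 = 1
s2 (pos 2,3,6,7,10,11,14,15,18,19,22,23,26,27,30,31): 1⊕1⊕1⊕1⊕0⊕1⊕1⊕1⊕1⊕1⊕1⊕1⊕0⊕0⊕0⊕1 = 0
s4 (pos 4,5,6,7,12,13,14,15,20,21,22,23,28,29,30,31): 0⊕0⊕1⊕1⊕0⊕1⊕1⊕1⊕1⊕1⊕1⊕1⊕1⊕0⊕0⊕1 = 1
s8 (pos 8,9,10,11,12,13,14,15,24,25,26,27,28,29,30,31): 0⊕0⊕0⊕1⊕0⊕1⊕1⊕1⊕1⊕1⊕0⊕0⊕1⊕0⊕0⊕1 = 0
s16 (pos 16,17,18,19,20,21,22,23,24,25,26,27,28,29,30,31): 1⊕0⊕1⊕1⊕1⊕1⊕1⊕1⊕1⊕1⊕0⊕0⊕1⊕0⊕0⊕1 = 1
Syndrome s16…s1 = 10101 → error at position 21.
Flip position 21: 1110011000101111011111111001001 → 1110011000101111011101111001001
Read data bits from positions 3,5,6,7,9,10,11,12,13,14,15,17,18,19,20,21,22,23,24,25,26,27,28,29,30,31: 10110010111011101111001001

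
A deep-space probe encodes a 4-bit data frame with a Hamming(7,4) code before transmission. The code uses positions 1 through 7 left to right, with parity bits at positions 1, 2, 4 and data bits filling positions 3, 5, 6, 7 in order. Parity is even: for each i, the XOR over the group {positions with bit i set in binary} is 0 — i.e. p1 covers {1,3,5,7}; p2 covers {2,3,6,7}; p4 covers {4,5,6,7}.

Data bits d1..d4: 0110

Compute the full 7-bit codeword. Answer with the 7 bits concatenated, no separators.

Place data at non-parity positions: p1 p2 0 p4 1 1 0
p1 (pos 1,3,5,7): XOR of data positions = 0⊕1⊕0 = 1
p2 (pos 2,3,6,7): XOR of data positions = 0⊕1⊕0 = 1
p4 (pos 4,5,6,7): XOR of data positions = 1⊕1⊕0 = 0
Codeword: 1100110

1100110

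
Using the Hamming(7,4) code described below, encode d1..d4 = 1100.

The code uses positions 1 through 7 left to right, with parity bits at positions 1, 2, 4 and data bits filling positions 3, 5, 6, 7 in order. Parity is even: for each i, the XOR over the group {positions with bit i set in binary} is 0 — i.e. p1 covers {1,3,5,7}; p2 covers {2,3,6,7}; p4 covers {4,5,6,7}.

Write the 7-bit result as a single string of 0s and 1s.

0111100

Place data at non-parity positions: p1 p2 1 p4 1 0 0
p1 (pos 1,3,5,7): XOR of data positions = 1⊕1⊕0 = 0
p2 (pos 2,3,6,7): XOR of data positions = 1⊕0⊕0 = 1
p4 (pos 4,5,6,7): XOR of data positions = 1⊕0⊕0 = 1
Codeword: 0111100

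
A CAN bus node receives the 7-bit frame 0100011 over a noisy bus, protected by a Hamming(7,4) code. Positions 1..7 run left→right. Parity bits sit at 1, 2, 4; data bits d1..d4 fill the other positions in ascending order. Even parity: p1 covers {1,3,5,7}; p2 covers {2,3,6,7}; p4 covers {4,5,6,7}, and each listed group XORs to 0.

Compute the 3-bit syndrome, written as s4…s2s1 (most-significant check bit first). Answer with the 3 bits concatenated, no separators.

011

s1 (pos 1,3,5,7): 0⊕0⊕0⊕1 = 1
s2 (pos 2,3,6,7): 1⊕0⊕1⊕1 = 1
s4 (pos 4,5,6,7): 0⊕0⊕1⊕1 = 0
Syndrome s4…s1 = 011 → error at position 3.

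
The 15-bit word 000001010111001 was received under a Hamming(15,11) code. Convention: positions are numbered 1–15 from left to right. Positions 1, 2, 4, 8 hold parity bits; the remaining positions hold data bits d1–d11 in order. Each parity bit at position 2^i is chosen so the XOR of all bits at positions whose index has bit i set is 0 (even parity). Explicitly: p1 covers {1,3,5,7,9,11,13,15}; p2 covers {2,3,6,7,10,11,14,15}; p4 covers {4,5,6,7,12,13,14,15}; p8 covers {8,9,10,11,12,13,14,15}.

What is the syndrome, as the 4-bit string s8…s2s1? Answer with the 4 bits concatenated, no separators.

1100

s1 (pos 1,3,5,7,9,11,13,15): 0⊕0⊕0⊕0⊕0⊕1⊕0⊕1 = 0
s2 (pos 2,3,6,7,10,11,14,15): 0⊕0⊕1⊕0⊕1⊕1⊕0⊕1 = 0
s4 (pos 4,5,6,7,12,13,14,15): 0⊕0⊕1⊕0⊕1⊕0⊕0⊕1 = 1
s8 (pos 8,9,10,11,12,13,14,15): 1⊕0⊕1⊕1⊕1⊕0⊕0⊕1 = 1
Syndrome s8…s1 = 1100 → error at position 12.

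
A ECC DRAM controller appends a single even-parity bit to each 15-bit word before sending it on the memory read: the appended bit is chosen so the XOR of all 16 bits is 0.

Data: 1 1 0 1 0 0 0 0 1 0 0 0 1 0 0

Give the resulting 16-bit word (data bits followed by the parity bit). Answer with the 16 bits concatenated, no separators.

XOR of the 15 data bits: 1⊕1⊕0⊕1⊕0⊕0⊕0⊕0⊕1⊕0⊕0⊕0⊕1⊕0⊕0 = 1
Parity bit = 1 (so all 16 bits XOR to 0).

1101000010001001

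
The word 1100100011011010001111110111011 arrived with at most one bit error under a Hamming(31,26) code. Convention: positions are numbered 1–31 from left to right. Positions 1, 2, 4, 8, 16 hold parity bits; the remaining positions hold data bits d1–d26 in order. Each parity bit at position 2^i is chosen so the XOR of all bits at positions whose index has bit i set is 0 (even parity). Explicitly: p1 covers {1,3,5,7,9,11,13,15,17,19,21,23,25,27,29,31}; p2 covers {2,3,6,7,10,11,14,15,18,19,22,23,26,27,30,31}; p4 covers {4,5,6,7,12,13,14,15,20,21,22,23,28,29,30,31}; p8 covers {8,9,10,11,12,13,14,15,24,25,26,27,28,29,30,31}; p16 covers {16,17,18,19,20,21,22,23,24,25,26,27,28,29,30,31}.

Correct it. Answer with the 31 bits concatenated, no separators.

1100100011011010001111110110011

s1 (pos 1,3,5,7,9,11,13,15,17,19,21,23,25,27,29,31): 1⊕0⊕1⊕0⊕1⊕0⊕1⊕1⊕0⊕1⊕1⊕1⊕0⊕1⊕0⊕1 = 0
s2 (pos 2,3,6,7,10,11,14,15,18,19,22,23,26,27,30,31): 1⊕0⊕0⊕0⊕1⊕0⊕0⊕1⊕0⊕1⊕1⊕1⊕1⊕1⊕1⊕1 = 0
s4 (pos 4,5,6,7,12,13,14,15,20,21,22,23,28,29,30,31): 0⊕1⊕0⊕0⊕1⊕1⊕0⊕1⊕1⊕1⊕1⊕1⊕1⊕0⊕1⊕1 = 1
s8 (pos 8,9,10,11,12,13,14,15,24,25,26,27,28,29,30,31): 0⊕1⊕1⊕0⊕1⊕1⊕0⊕1⊕1⊕0⊕1⊕1⊕1⊕0⊕1⊕1 = 1
s16 (pos 16,17,18,19,20,21,22,23,24,25,26,27,28,29,30,31): 0⊕0⊕0⊕1⊕1⊕1⊕1⊕1⊕1⊕0⊕1⊕1⊕1⊕0⊕1⊕1 = 1
Syndrome s16…s1 = 11100 → error at position 28.
Flip position 28: 1100100011011010001111110111011 → 1100100011011010001111110110011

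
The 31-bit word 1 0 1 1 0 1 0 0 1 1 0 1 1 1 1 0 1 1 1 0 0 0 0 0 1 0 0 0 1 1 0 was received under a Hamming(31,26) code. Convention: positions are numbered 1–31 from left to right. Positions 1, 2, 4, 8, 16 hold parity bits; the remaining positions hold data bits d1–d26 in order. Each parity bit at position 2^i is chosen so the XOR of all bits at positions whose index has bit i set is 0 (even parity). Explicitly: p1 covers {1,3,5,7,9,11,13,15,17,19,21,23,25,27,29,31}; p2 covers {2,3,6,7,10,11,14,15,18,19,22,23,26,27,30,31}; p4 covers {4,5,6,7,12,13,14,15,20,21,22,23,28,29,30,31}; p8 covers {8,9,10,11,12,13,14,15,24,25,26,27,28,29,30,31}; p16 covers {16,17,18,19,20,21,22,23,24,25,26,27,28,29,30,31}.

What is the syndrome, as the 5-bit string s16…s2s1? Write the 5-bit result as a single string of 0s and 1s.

01001

s1 (pos 1,3,5,7,9,11,13,15,17,19,21,23,25,27,29,31): 1⊕1⊕0⊕0⊕1⊕0⊕1⊕1⊕1⊕1⊕0⊕0⊕1⊕0⊕1⊕0 = 1
s2 (pos 2,3,6,7,10,11,14,15,18,19,22,23,26,27,30,31): 0⊕1⊕1⊕0⊕1⊕0⊕1⊕1⊕1⊕1⊕0⊕0⊕0⊕0⊕1⊕0 = 0
s4 (pos 4,5,6,7,12,13,14,15,20,21,22,23,28,29,30,31): 1⊕0⊕1⊕0⊕1⊕1⊕1⊕1⊕0⊕0⊕0⊕0⊕0⊕1⊕1⊕0 = 0
s8 (pos 8,9,10,11,12,13,14,15,24,25,26,27,28,29,30,31): 0⊕1⊕1⊕0⊕1⊕1⊕1⊕1⊕0⊕1⊕0⊕0⊕0⊕1⊕1⊕0 = 1
s16 (pos 16,17,18,19,20,21,22,23,24,25,26,27,28,29,30,31): 0⊕1⊕1⊕1⊕0⊕0⊕0⊕0⊕0⊕1⊕0⊕0⊕0⊕1⊕1⊕0 = 0
Syndrome s16…s1 = 01001 → error at position 9.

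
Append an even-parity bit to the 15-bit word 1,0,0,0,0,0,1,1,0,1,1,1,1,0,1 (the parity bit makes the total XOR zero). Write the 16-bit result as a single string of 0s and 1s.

XOR of the 15 data bits: 1⊕0⊕0⊕0⊕0⊕0⊕1⊕1⊕0⊕1⊕1⊕1⊕1⊕0⊕1 = 0
Parity bit = 0 (so all 16 bits XOR to 0).

1000001101111010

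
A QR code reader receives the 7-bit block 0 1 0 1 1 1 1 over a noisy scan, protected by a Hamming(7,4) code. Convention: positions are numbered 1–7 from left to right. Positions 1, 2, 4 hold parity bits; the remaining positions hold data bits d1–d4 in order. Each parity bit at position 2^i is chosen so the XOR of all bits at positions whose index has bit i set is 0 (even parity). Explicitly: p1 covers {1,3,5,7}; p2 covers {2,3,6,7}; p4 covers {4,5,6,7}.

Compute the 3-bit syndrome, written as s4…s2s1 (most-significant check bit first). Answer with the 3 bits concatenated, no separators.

s1 (pos 1,3,5,7): 0⊕0⊕1⊕1 = 0
s2 (pos 2,3,6,7): 1⊕0⊕1⊕1 = 1
s4 (pos 4,5,6,7): 1⊕1⊕1⊕1 = 0
Syndrome s4…s1 = 010 → error at position 2.

010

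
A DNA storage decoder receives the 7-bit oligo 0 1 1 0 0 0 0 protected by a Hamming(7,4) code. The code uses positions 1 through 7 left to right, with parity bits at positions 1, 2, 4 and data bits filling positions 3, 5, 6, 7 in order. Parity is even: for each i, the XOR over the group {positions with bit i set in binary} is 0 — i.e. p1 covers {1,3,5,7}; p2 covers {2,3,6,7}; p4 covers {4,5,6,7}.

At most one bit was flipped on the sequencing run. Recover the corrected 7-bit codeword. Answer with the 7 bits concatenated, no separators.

s1 (pos 1,3,5,7): 0⊕1⊕0⊕0 = 1
s2 (pos 2,3,6,7): 1⊕1⊕0⊕0 = 0
s4 (pos 4,5,6,7): 0⊕0⊕0⊕0 = 0
Syndrome s4…s1 = 001 → error at position 1.
Flip position 1: 0110000 → 1110000

1110000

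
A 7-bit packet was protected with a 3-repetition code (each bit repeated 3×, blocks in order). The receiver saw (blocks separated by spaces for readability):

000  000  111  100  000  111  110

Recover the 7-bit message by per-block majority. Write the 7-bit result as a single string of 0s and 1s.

0010011

Block 1 (000): 0 ones → 0
Block 2 (000): 0 ones → 0
Block 3 (111): 3 ones → 1
Block 4 (100): 1 one → 0
Block 5 (000): 0 ones → 0
Block 6 (111): 3 ones → 1
Block 7 (110): 2 ones → 1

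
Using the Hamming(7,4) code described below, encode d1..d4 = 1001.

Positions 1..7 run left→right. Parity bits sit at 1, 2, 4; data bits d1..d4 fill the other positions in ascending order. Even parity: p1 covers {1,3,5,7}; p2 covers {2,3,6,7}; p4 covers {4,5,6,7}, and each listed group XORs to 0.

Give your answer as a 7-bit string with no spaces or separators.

0011001

Place data at non-parity positions: p1 p2 1 p4 0 0 1
p1 (pos 1,3,5,7): XOR of data positions = 1⊕0⊕1 = 0
p2 (pos 2,3,6,7): XOR of data positions = 1⊕0⊕1 = 0
p4 (pos 4,5,6,7): XOR of data positions = 0⊕0⊕1 = 1
Codeword: 0011001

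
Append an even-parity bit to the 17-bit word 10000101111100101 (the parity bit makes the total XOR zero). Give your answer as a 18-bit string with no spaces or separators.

100001011111001011

XOR of the 17 data bits: 1⊕0⊕0⊕0⊕0⊕1⊕0⊕1⊕1⊕1⊕1⊕1⊕0⊕0⊕1⊕0⊕1 = 1
Parity bit = 1 (so all 18 bits XOR to 0).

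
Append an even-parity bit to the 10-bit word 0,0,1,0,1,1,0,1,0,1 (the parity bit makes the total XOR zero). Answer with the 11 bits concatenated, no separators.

XOR of the 10 data bits: 0⊕0⊕1⊕0⊕1⊕1⊕0⊕1⊕0⊕1 = 1
Parity bit = 1 (so all 11 bits XOR to 0).

00101101011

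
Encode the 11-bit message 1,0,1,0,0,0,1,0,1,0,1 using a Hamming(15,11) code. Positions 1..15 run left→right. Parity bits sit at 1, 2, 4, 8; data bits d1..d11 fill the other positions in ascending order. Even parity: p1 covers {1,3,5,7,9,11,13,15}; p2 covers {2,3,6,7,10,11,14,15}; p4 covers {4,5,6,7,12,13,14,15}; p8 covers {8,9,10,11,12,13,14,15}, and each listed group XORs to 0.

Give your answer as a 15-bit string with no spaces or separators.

Place data at non-parity positions: p1 p2 1 p4 0 1 0 p8 0 0 1 0 1 0 1
p1 (pos 1,3,5,7,9,11,13,15): XOR of data positions = 1⊕0⊕0⊕0⊕1⊕1⊕1 = 0
p2 (pos 2,3,6,7,10,11,14,15): XOR of data positions = 1⊕1⊕0⊕0⊕1⊕0⊕1 = 0
p4 (pos 4,5,6,7,12,13,14,15): XOR of data positions = 0⊕1⊕0⊕0⊕1⊕0⊕1 = 1
p8 (pos 8,9,10,11,12,13,14,15): XOR of data positions = 0⊕0⊕1⊕0⊕1⊕0⊕1 = 1
Codeword: 001101010010101

001101010010101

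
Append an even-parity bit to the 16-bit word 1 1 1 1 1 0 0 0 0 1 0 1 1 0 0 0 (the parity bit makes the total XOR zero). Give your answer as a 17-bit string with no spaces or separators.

11111000010110000

XOR of the 16 data bits: 1⊕1⊕1⊕1⊕1⊕0⊕0⊕0⊕0⊕1⊕0⊕1⊕1⊕0⊕0⊕0 = 0
Parity bit = 0 (so all 17 bits XOR to 0).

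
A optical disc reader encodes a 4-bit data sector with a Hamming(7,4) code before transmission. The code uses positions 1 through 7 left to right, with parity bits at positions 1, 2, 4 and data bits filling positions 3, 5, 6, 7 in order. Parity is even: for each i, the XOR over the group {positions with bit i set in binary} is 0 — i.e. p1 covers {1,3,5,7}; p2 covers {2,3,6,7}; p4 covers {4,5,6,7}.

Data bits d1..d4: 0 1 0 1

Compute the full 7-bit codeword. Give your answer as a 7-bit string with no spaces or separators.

0100101

Place data at non-parity positions: p1 p2 0 p4 1 0 1
p1 (pos 1,3,5,7): XOR of data positions = 0⊕1⊕1 = 0
p2 (pos 2,3,6,7): XOR of data positions = 0⊕0⊕1 = 1
p4 (pos 4,5,6,7): XOR of data positions = 1⊕0⊕1 = 0
Codeword: 0100101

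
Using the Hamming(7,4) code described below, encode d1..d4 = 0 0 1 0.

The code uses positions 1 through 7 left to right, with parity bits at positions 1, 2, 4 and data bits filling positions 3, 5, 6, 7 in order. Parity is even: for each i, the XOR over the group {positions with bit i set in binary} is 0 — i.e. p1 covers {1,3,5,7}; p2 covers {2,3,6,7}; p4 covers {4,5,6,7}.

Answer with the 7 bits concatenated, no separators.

Place data at non-parity positions: p1 p2 0 p4 0 1 0
p1 (pos 1,3,5,7): XOR of data positions = 0⊕0⊕0 = 0
p2 (pos 2,3,6,7): XOR of data positions = 0⊕1⊕0 = 1
p4 (pos 4,5,6,7): XOR of data positions = 0⊕1⊕0 = 1
Codeword: 0101010

0101010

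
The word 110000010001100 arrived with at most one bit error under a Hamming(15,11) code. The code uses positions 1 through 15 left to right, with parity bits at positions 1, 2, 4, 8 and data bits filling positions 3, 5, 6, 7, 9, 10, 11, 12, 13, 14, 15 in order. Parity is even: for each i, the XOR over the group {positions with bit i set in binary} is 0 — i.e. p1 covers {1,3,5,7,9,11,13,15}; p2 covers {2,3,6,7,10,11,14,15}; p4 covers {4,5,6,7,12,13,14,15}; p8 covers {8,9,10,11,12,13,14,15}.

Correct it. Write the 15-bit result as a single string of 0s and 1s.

110000010101100

s1 (pos 1,3,5,7,9,11,13,15): 1⊕0⊕0⊕0⊕0⊕0⊕1⊕0 = 0
s2 (pos 2,3,6,7,10,11,14,15): 1⊕0⊕0⊕0⊕0⊕0⊕0⊕0 = 1
s4 (pos 4,5,6,7,12,13,14,15): 0⊕0⊕0⊕0⊕1⊕1⊕0⊕0 = 0
s8 (pos 8,9,10,11,12,13,14,15): 1⊕0⊕0⊕0⊕1⊕1⊕0⊕0 = 1
Syndrome s8…s1 = 1010 → error at position 10.
Flip position 10: 110000010001100 → 110000010101100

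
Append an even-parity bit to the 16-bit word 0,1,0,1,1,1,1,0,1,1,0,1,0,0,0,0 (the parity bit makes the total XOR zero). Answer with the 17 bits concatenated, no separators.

01011110110100000

XOR of the 16 data bits: 0⊕1⊕0⊕1⊕1⊕1⊕1⊕0⊕1⊕1⊕0⊕1⊕0⊕0⊕0⊕0 = 0
Parity bit = 0 (so all 17 bits XOR to 0).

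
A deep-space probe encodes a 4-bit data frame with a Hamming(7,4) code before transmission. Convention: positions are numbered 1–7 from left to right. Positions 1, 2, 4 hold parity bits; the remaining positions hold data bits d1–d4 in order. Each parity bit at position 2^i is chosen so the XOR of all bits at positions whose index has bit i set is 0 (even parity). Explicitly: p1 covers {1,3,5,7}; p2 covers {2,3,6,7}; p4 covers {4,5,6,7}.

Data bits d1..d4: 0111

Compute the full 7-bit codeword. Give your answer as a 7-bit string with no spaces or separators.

Place data at non-parity positions: p1 p2 0 p4 1 1 1
p1 (pos 1,3,5,7): XOR of data positions = 0⊕1⊕1 = 0
p2 (pos 2,3,6,7): XOR of data positions = 0⊕1⊕1 = 0
p4 (pos 4,5,6,7): XOR of data positions = 1⊕1⊕1 = 1
Codeword: 0001111

0001111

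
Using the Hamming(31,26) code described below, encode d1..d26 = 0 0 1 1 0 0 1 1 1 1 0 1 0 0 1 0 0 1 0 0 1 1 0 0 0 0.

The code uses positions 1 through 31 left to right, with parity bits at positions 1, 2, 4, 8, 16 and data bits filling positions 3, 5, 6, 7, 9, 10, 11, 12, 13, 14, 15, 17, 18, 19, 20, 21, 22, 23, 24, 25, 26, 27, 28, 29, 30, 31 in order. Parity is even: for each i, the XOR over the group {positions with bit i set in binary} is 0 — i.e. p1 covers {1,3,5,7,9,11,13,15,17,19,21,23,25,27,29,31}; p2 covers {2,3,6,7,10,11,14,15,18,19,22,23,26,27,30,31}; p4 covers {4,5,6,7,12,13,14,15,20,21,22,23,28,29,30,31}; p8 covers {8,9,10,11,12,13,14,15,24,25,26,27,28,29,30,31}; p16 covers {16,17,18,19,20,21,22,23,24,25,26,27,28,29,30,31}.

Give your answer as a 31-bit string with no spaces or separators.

0101011000111101100100100110000

Place data at non-parity positions: p1 p2 0 p4 0 1 1 p8 0 0 1 1 1 1 0 p16 1 0 0 1 0 0 1 0 0 1 1 0 0 0 0
p1 (pos 1,3,5,7,9,11,13,15,17,19,21,23,25,27,29,31): XOR of data positions = 0⊕0⊕1⊕0⊕1⊕1⊕0⊕1⊕0⊕0⊕1⊕0⊕1⊕0⊕0 = 0
p2 (pos 2,3,6,7,10,11,14,15,18,19,22,23,26,27,30,31): XOR of data positions = 0⊕1⊕1⊕0⊕1⊕1⊕0⊕0⊕0⊕0⊕1⊕1⊕1⊕0⊕0 = 1
p4 (pos 4,5,6,7,12,13,14,15,20,21,22,23,28,29,30,31): XOR of data positions = 0⊕1⊕1⊕1⊕1⊕1⊕0⊕1⊕0⊕0⊕1⊕0⊕0⊕0⊕0 = 1
p8 (pos 8,9,10,11,12,13,14,15,24,25,26,27,28,29,30,31): XOR of data positions = 0⊕0⊕1⊕1⊕1⊕1⊕0⊕0⊕0⊕1⊕1⊕0⊕0⊕0⊕0 = 0
p16 (pos 16,17,18,19,20,21,22,23,24,25,26,27,28,29,30,31): XOR of data positions = 1⊕0⊕0⊕1⊕0⊕0⊕1⊕0⊕0⊕1⊕1⊕0⊕0⊕0⊕0 = 1
Codeword: 0101011000111101100100100110000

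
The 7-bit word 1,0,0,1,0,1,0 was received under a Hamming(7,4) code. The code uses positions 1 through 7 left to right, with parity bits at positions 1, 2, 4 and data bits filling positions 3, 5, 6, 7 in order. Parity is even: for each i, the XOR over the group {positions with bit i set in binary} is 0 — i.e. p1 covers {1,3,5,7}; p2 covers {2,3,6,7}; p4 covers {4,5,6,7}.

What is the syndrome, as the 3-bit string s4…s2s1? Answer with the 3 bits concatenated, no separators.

s1 (pos 1,3,5,7): 1⊕0⊕0⊕0 = 1
s2 (pos 2,3,6,7): 0⊕0⊕1⊕0 = 1
s4 (pos 4,5,6,7): 1⊕0⊕1⊕0 = 0
Syndrome s4…s1 = 011 → error at position 3.

011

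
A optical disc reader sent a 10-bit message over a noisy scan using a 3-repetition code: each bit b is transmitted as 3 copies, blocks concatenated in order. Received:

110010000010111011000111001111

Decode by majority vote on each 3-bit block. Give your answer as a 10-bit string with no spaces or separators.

1000110101

Block 1 (110): 2 ones → 1
Block 2 (010): 1 one → 0
Block 3 (000): 0 ones → 0
Block 4 (010): 1 one → 0
Block 5 (111): 3 ones → 1
Block 6 (011): 2 ones → 1
Block 7 (000): 0 ones → 0
Block 8 (111): 3 ones → 1
Block 9 (001): 1 one → 0
Block 10 (111): 3 ones → 1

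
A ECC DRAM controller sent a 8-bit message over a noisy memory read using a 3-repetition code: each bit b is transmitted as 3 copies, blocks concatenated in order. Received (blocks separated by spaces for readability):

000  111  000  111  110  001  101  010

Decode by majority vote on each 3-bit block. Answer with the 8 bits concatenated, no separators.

Block 1 (000): 0 ones → 0
Block 2 (111): 3 ones → 1
Block 3 (000): 0 ones → 0
Block 4 (111): 3 ones → 1
Block 5 (110): 2 ones → 1
Block 6 (001): 1 one → 0
Block 7 (101): 2 ones → 1
Block 8 (010): 1 one → 0

01011010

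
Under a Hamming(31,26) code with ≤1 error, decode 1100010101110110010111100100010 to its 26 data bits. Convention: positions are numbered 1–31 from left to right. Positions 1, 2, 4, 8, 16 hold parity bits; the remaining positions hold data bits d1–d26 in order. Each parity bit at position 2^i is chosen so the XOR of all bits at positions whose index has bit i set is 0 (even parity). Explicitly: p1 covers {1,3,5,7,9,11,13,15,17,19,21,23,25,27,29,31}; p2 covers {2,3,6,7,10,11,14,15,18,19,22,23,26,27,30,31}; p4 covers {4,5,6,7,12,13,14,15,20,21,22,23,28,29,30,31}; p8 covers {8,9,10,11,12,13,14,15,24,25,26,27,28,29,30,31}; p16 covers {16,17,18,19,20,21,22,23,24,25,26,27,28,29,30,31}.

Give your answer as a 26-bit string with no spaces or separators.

00100111011010111000100010

s1 (pos 1,3,5,7,9,11,13,15,17,19,21,23,25,27,29,31): 1⊕0⊕0⊕0⊕0⊕1⊕0⊕1⊕0⊕0⊕1⊕1⊕0⊕0⊕0⊕0 = 1
s2 (pos 2,3,6,7,10,11,14,15,18,19,22,23,26,27,30,31): 1⊕0⊕1⊕0⊕1⊕1⊕1⊕1⊕1⊕0⊕1⊕1⊕1⊕0⊕1⊕0 = 1
s4 (pos 4,5,6,7,12,13,14,15,20,21,22,23,28,29,30,31): 0⊕0⊕1⊕0⊕1⊕0⊕1⊕1⊕1⊕1⊕1⊕1⊕0⊕0⊕1⊕0 = 1
s8 (pos 8,9,10,11,12,13,14,15,24,25,26,27,28,29,30,31): 1⊕0⊕1⊕1⊕1⊕0⊕1⊕1⊕0⊕0⊕1⊕0⊕0⊕0⊕1⊕0 = 0
s16 (pos 16,17,18,19,20,21,22,23,24,25,26,27,28,29,30,31): 0⊕0⊕1⊕0⊕1⊕1⊕1⊕1⊕0⊕0⊕1⊕0⊕0⊕0⊕1⊕0 = 1
Syndrome s16…s1 = 10111 → error at position 23.
Flip position 23: 1100010101110110010111100100010 → 1100010101110110010111000100010
Read data bits from positions 3,5,6,7,9,10,11,12,13,14,15,17,18,19,20,21,22,23,24,25,26,27,28,29,30,31: 00100111011010111000100010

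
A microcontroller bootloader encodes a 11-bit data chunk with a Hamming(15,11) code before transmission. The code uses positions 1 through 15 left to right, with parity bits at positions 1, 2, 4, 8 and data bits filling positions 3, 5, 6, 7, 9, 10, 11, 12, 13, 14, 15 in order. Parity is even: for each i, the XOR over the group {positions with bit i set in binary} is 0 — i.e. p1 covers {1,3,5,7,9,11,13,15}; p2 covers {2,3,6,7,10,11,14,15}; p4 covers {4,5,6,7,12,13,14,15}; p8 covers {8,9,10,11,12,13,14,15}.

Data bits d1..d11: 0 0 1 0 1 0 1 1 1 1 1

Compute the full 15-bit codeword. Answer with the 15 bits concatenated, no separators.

Place data at non-parity positions: p1 p2 0 p4 0 1 0 p8 1 0 1 1 1 1 1
p1 (pos 1,3,5,7,9,11,13,15): XOR of data positions = 0⊕0⊕0⊕1⊕1⊕1⊕1 = 0
p2 (pos 2,3,6,7,10,11,14,15): XOR of data positions = 0⊕1⊕0⊕0⊕1⊕1⊕1 = 0
p4 (pos 4,5,6,7,12,13,14,15): XOR of data positions = 0⊕1⊕0⊕1⊕1⊕1⊕1 = 1
p8 (pos 8,9,10,11,12,13,14,15): XOR of data positions = 1⊕0⊕1⊕1⊕1⊕1⊕1 = 0
Codeword: 000101001011111

000101001011111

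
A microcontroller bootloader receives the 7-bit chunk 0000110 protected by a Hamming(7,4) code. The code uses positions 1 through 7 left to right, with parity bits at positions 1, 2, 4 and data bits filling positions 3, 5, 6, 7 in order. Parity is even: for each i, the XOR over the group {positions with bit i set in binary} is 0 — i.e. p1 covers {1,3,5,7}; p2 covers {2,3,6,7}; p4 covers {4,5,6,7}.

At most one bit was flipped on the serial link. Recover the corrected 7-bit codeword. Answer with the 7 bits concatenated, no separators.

0010110

s1 (pos 1,3,5,7): 0⊕0⊕1⊕0 = 1
s2 (pos 2,3,6,7): 0⊕0⊕1⊕0 = 1
s4 (pos 4,5,6,7): 0⊕1⊕1⊕0 = 0
Syndrome s4…s1 = 011 → error at position 3.
Flip position 3: 0000110 → 0010110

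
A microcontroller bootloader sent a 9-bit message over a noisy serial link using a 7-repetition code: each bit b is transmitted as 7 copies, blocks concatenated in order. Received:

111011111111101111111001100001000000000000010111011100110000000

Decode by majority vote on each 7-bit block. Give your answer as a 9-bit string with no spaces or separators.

111000110

Block 1 (1110111): 6 ones → 1
Block 2 (1111110): 6 ones → 1
Block 3 (1111111): 7 ones → 1
Block 4 (0011000): 2 ones → 0
Block 5 (0100000): 1 one → 0
Block 6 (0000000): 0 ones → 0
Block 7 (0101110): 4 ones → 1
Block 8 (1110011): 5 ones → 1
Block 9 (0000000): 0 ones → 0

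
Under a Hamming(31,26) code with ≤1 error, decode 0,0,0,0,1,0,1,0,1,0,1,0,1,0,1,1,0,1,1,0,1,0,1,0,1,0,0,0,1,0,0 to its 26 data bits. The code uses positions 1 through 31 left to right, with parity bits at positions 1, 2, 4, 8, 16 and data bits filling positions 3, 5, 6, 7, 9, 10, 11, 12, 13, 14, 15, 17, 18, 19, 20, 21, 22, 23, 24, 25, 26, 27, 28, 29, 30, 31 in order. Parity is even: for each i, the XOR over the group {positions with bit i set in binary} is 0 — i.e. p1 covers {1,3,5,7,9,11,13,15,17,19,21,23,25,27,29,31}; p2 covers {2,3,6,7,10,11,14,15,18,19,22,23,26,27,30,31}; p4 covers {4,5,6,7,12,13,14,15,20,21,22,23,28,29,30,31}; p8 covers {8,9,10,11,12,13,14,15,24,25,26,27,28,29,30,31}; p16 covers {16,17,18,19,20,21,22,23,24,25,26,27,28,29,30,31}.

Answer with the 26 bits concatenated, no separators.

01011010101011000101000100

s1 (pos 1,3,5,7,9,11,13,15,17,19,21,23,25,27,29,31): 0⊕0⊕1⊕1⊕1⊕1⊕1⊕1⊕0⊕1⊕1⊕1⊕1⊕0⊕1⊕0 = 1
s2 (pos 2,3,6,7,10,11,14,15,18,19,22,23,26,27,30,31): 0⊕0⊕0⊕1⊕0⊕1⊕0⊕1⊕1⊕1⊕0⊕1⊕0⊕0⊕0⊕0 = 0
s4 (pos 4,5,6,7,12,13,14,15,20,21,22,23,28,29,30,31): 0⊕1⊕0⊕1⊕0⊕1⊕0⊕1⊕0⊕1⊕0⊕1⊕0⊕1⊕0⊕0 = 1
s8 (pos 8,9,10,11,12,13,14,15,24,25,26,27,28,29,30,31): 0⊕1⊕0⊕1⊕0⊕1⊕0⊕1⊕0⊕1⊕0⊕0⊕0⊕1⊕0⊕0 = 0
s16 (pos 16,17,18,19,20,21,22,23,24,25,26,27,28,29,30,31): 1⊕0⊕1⊕1⊕0⊕1⊕0⊕1⊕0⊕1⊕0⊕0⊕0⊕1⊕0⊕0 = 1
Syndrome s16…s1 = 10101 → error at position 21.
Flip position 21: 0000101010101011011010101000100 → 0000101010101011011000101000100
Read data bits from positions 3,5,6,7,9,10,11,12,13,14,15,17,18,19,20,21,22,23,24,25,26,27,28,29,30,31: 01011010101011000101000100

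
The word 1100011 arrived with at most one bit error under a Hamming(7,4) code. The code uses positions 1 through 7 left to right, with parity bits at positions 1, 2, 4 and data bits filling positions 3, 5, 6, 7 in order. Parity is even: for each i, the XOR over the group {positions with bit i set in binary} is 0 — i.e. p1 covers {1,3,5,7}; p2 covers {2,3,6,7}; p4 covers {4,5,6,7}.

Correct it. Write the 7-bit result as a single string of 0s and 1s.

1000011

s1 (pos 1,3,5,7): 1⊕0⊕0⊕1 = 0
s2 (pos 2,3,6,7): 1⊕0⊕1⊕1 = 1
s4 (pos 4,5,6,7): 0⊕0⊕1⊕1 = 0
Syndrome s4…s1 = 010 → error at position 2.
Flip position 2: 1100011 → 1000011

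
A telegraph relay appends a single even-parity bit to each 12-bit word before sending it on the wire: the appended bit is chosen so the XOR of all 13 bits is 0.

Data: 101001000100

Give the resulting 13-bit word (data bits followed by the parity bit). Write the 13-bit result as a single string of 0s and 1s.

1010010001000

XOR of the 12 data bits: 1⊕0⊕1⊕0⊕0⊕1⊕0⊕0⊕0⊕1⊕0⊕0 = 0
Parity bit = 0 (so all 13 bits XOR to 0).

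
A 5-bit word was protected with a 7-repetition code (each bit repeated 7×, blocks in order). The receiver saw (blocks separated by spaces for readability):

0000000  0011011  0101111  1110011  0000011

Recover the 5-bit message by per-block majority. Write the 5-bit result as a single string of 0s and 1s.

01110

Block 1 (0000000): 0 ones → 0
Block 2 (0011011): 4 ones → 1
Block 3 (0101111): 5 ones → 1
Block 4 (1110011): 5 ones → 1
Block 5 (0000011): 2 ones → 0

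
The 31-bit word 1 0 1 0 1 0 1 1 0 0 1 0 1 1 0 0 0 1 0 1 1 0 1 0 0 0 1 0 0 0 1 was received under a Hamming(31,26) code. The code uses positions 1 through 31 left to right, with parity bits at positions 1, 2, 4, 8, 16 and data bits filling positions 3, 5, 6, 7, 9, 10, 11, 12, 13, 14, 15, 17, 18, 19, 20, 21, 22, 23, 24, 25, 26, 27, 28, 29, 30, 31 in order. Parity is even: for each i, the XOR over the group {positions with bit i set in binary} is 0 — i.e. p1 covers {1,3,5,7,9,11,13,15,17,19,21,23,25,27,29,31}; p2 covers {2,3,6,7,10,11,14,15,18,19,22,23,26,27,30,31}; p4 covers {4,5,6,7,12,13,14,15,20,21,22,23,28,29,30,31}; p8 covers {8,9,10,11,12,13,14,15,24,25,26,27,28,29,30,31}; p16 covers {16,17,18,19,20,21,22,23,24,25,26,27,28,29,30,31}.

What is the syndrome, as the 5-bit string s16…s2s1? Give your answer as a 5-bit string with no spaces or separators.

s1 (pos 1,3,5,7,9,11,13,15,17,19,21,23,25,27,29,31): 1⊕1⊕1⊕1⊕0⊕1⊕1⊕0⊕0⊕0⊕1⊕1⊕0⊕1⊕0⊕1 = 0
s2 (pos 2,3,6,7,10,11,14,15,18,19,22,23,26,27,30,31): 0⊕1⊕0⊕1⊕0⊕1⊕1⊕0⊕1⊕0⊕0⊕1⊕0⊕1⊕0⊕1 = 0
s4 (pos 4,5,6,7,12,13,14,15,20,21,22,23,28,29,30,31): 0⊕1⊕0⊕1⊕0⊕1⊕1⊕0⊕1⊕1⊕0⊕1⊕0⊕0⊕0⊕1 = 0
s8 (pos 8,9,10,11,12,13,14,15,24,25,26,27,28,29,30,31): 1⊕0⊕0⊕1⊕0⊕1⊕1⊕0⊕0⊕0⊕0⊕1⊕0⊕0⊕0⊕1 = 0
s16 (pos 16,17,18,19,20,21,22,23,24,25,26,27,28,29,30,31): 0⊕0⊕1⊕0⊕1⊕1⊕0⊕1⊕0⊕0⊕0⊕1⊕0⊕0⊕0⊕1 = 0
Syndrome s16…s1 = 00000 → no error.

00000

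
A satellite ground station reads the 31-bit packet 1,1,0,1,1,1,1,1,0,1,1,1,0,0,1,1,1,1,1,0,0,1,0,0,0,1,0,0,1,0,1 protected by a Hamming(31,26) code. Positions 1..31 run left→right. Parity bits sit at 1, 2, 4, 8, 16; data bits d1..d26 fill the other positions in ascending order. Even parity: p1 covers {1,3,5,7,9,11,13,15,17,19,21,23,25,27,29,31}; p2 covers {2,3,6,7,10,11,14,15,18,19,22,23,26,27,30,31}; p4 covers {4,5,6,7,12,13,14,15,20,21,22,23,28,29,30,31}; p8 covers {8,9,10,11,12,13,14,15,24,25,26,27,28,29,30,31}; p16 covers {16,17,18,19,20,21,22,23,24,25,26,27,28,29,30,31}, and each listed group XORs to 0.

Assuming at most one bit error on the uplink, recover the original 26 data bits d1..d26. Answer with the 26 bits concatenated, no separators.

01100111001111001000100101

s1 (pos 1,3,5,7,9,11,13,15,17,19,21,23,25,27,29,31): 1⊕0⊕1⊕1⊕0⊕1⊕0⊕1⊕1⊕1⊕0⊕0⊕0⊕0⊕1⊕1 = 1
s2 (pos 2,3,6,7,10,11,14,15,18,19,22,23,26,27,30,31): 1⊕0⊕1⊕1⊕1⊕1⊕0⊕1⊕1⊕1⊕1⊕0⊕1⊕0⊕0⊕1 = 1
s4 (pos 4,5,6,7,12,13,14,15,20,21,22,23,28,29,30,31): 1⊕1⊕1⊕1⊕1⊕0⊕0⊕1⊕0⊕0⊕1⊕0⊕0⊕1⊕0⊕1 = 1
s8 (pos 8,9,10,11,12,13,14,15,24,25,26,27,28,29,30,31): 1⊕0⊕1⊕1⊕1⊕0⊕0⊕1⊕0⊕0⊕1⊕0⊕0⊕1⊕0⊕1 = 0
s16 (pos 16,17,18,19,20,21,22,23,24,25,26,27,28,29,30,31): 1⊕1⊕1⊕1⊕0⊕0⊕1⊕0⊕0⊕0⊕1⊕0⊕0⊕1⊕0⊕1 = 0
Syndrome s16…s1 = 00111 → error at position 7.
Flip position 7: 1101111101110011111001000100101 → 1101110101110011111001000100101
Read data bits from positions 3,5,6,7,9,10,11,12,13,14,15,17,18,19,20,21,22,23,24,25,26,27,28,29,30,31: 01100111001111001000100101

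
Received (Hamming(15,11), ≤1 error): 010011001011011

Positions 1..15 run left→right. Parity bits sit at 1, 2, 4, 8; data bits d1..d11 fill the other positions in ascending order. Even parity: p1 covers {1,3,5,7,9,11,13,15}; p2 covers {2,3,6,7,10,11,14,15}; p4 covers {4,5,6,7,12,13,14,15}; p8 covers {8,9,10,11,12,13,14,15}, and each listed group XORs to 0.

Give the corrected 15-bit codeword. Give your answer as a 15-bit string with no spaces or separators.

010011001011001

s1 (pos 1,3,5,7,9,11,13,15): 0⊕0⊕1⊕0⊕1⊕1⊕0⊕1 = 0
s2 (pos 2,3,6,7,10,11,14,15): 1⊕0⊕1⊕0⊕0⊕1⊕1⊕1 = 1
s4 (pos 4,5,6,7,12,13,14,15): 0⊕1⊕1⊕0⊕1⊕0⊕1⊕1 = 1
s8 (pos 8,9,10,11,12,13,14,15): 0⊕1⊕0⊕1⊕1⊕0⊕1⊕1 = 1
Syndrome s8…s1 = 1110 → error at position 14.
Flip position 14: 010011001011011 → 010011001011001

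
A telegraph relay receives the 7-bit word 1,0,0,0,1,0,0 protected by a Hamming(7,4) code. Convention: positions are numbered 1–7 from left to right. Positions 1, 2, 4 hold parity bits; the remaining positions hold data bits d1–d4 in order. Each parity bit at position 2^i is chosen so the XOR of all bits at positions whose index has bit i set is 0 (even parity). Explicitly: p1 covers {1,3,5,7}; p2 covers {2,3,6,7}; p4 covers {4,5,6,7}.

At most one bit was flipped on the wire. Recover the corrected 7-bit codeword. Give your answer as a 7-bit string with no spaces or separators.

s1 (pos 1,3,5,7): 1⊕0⊕1⊕0 = 0
s2 (pos 2,3,6,7): 0⊕0⊕0⊕0 = 0
s4 (pos 4,5,6,7): 0⊕1⊕0⊕0 = 1
Syndrome s4…s1 = 100 → error at position 4.
Flip position 4: 1000100 → 1001100

1001100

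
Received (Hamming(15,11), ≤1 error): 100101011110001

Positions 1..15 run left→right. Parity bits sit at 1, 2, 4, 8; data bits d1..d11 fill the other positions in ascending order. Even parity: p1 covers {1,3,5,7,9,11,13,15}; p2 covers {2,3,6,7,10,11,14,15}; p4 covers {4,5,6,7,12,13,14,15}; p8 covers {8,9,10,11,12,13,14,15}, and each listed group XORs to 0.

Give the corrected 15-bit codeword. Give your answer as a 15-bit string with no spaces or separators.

s1 (pos 1,3,5,7,9,11,13,15): 1⊕0⊕0⊕0⊕1⊕1⊕0⊕1 = 0
s2 (pos 2,3,6,7,10,11,14,15): 0⊕0⊕1⊕0⊕1⊕1⊕0⊕1 = 0
s4 (pos 4,5,6,7,12,13,14,15): 1⊕0⊕1⊕0⊕0⊕0⊕0⊕1 = 1
s8 (pos 8,9,10,11,12,13,14,15): 1⊕1⊕1⊕1⊕0⊕0⊕0⊕1 = 1
Syndrome s8…s1 = 1100 → error at position 12.
Flip position 12: 100101011110001 → 100101011111001

100101011111001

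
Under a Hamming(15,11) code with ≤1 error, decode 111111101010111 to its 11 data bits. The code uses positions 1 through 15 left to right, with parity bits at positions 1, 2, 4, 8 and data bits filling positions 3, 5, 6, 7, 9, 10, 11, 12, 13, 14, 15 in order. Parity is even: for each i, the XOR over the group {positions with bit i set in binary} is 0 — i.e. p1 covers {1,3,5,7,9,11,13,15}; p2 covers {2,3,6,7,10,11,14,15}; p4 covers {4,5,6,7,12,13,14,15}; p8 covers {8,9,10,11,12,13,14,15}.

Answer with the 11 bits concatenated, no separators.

11111010101

s1 (pos 1,3,5,7,9,11,13,15): 1⊕1⊕1⊕1⊕1⊕1⊕1⊕1 = 0
s2 (pos 2,3,6,7,10,11,14,15): 1⊕1⊕1⊕1⊕0⊕1⊕1⊕1 = 1
s4 (pos 4,5,6,7,12,13,14,15): 1⊕1⊕1⊕1⊕0⊕1⊕1⊕1 = 1
s8 (pos 8,9,10,11,12,13,14,15): 0⊕1⊕0⊕1⊕0⊕1⊕1⊕1 = 1
Syndrome s8…s1 = 1110 → error at position 14.
Flip position 14: 111111101010111 → 111111101010101
Read data bits from positions 3,5,6,7,9,10,11,12,13,14,15: 11111010101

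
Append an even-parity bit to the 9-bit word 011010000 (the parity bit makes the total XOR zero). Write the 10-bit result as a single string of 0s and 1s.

0110100001

XOR of the 9 data bits: 0⊕1⊕1⊕0⊕1⊕0⊕0⊕0⊕0 = 1
Parity bit = 1 (so all 10 bits XOR to 0).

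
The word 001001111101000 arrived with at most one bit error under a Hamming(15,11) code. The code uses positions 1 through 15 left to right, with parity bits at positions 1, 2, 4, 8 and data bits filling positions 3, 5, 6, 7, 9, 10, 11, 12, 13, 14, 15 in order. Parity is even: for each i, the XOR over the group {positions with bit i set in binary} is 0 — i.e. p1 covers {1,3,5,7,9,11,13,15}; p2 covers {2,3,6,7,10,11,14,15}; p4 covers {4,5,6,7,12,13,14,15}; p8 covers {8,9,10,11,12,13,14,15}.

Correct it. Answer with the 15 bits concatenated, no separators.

s1 (pos 1,3,5,7,9,11,13,15): 0⊕1⊕0⊕1⊕1⊕0⊕0⊕0 = 1
s2 (pos 2,3,6,7,10,11,14,15): 0⊕1⊕1⊕1⊕1⊕0⊕0⊕0 = 0
s4 (pos 4,5,6,7,12,13,14,15): 0⊕0⊕1⊕1⊕1⊕0⊕0⊕0 = 1
s8 (pos 8,9,10,11,12,13,14,15): 1⊕1⊕1⊕0⊕1⊕0⊕0⊕0 = 0
Syndrome s8…s1 = 0101 → error at position 5.
Flip position 5: 001001111101000 → 001011111101000

001011111101000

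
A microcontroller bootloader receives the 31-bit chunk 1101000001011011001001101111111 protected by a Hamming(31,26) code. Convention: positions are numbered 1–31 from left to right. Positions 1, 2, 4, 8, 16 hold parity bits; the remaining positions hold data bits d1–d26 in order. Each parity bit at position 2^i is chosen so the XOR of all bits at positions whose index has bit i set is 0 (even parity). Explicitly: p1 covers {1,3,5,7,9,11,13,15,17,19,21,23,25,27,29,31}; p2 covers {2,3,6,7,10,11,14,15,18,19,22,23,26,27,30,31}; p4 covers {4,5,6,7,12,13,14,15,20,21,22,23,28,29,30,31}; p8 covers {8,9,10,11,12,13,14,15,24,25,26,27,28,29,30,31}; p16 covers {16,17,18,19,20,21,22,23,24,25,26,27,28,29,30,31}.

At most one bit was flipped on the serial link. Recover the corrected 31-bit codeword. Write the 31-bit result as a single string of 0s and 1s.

s1 (pos 1,3,5,7,9,11,13,15,17,19,21,23,25,27,29,31): 1⊕0⊕0⊕0⊕0⊕0⊕1⊕1⊕0⊕1⊕0⊕1⊕1⊕1⊕1⊕1 = 1
s2 (pos 2,3,6,7,10,11,14,15,18,19,22,23,26,27,30,31): 1⊕0⊕0⊕0⊕1⊕0⊕0⊕1⊕0⊕1⊕1⊕1⊕1⊕1⊕1⊕1 = 0
s4 (pos 4,5,6,7,12,13,14,15,20,21,22,23,28,29,30,31): 1⊕0⊕0⊕0⊕1⊕1⊕0⊕1⊕0⊕0⊕1⊕1⊕1⊕1⊕1⊕1 = 0
s8 (pos 8,9,10,11,12,13,14,15,24,25,26,27,28,29,30,31): 0⊕0⊕1⊕0⊕1⊕1⊕0⊕1⊕0⊕1⊕1⊕1⊕1⊕1⊕1⊕1 = 1
s16 (pos 16,17,18,19,20,21,22,23,24,25,26,27,28,29,30,31): 1⊕0⊕0⊕1⊕0⊕0⊕1⊕1⊕0⊕1⊕1⊕1⊕1⊕1⊕1⊕1 = 1
Syndrome s16…s1 = 11001 → error at position 25.
Flip position 25: 1101000001011011001001101111111 → 1101000001011011001001100111111

1101000001011011001001100111111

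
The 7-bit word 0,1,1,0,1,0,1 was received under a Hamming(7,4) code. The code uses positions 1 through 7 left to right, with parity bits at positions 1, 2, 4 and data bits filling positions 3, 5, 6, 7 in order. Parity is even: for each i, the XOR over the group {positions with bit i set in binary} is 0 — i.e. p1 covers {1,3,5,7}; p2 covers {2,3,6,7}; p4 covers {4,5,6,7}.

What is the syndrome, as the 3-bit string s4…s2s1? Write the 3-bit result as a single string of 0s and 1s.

011

s1 (pos 1,3,5,7): 0⊕1⊕1⊕1 = 1
s2 (pos 2,3,6,7): 1⊕1⊕0⊕1 = 1
s4 (pos 4,5,6,7): 0⊕1⊕0⊕1 = 0
Syndrome s4…s1 = 011 → error at position 3.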